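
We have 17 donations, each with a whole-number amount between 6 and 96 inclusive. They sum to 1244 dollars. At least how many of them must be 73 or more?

Each value short of 73 is at most 72, costing at least 96 − 72 = 24 against the maximum total of 1632.
We can afford to lose at most 1632 − 1244 = 388, so at most ⌊388/24⌋ = 16 fall short, and at least 1 are ≥ 73.
Exactly 1 works: 1 value at 96 and 16 at 72 total 1248; lower one of the high values by 4 (still ≥ 73) to hit 1244.

1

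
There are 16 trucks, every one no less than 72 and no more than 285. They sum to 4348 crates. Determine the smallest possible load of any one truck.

To make one truck as small as possible, make the other 15 as large as possible.
The other 15 contribute at most 15 × 285 = 4275, leaving at least 4348 − 4275 = 73.
Since 73 ≥ 72, this is achievable: one at 73 and 15 at 285.

73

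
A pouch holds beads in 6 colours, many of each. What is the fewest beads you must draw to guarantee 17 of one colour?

In the worst case you draw 16 of each of the 6 colours: 6 × 16 = 96.
One more forces 17 of some colour, so 96 + 1 = 97.

97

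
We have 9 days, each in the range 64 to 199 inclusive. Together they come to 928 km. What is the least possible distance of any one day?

To make one day as small as possible, make the other 8 as large as possible.
The other 8 can take up 8 × 199 = 1592 ≥ 928 − 64, so one day can sit at its floor of 64.
Achievable: one at 64 and the other 8 totalling 864, which fits since 8 × 64 ≤ 864 ≤ 8 × 199.

64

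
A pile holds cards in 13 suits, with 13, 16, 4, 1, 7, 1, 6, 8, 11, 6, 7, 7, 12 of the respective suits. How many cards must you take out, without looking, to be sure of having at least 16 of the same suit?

In the worst case you take as many as possible of each suit without reaching 16: 13 + 15 + 4 + 1 + 7 + 1 + 6 + 8 + 11 + 6 + 7 + 7 + 12 = 98.
The next one must give 16 of some suit, so 98 + 1 = 99.

99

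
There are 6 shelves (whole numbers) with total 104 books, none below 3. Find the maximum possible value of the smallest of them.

The average is 104/6 < 18, so some value is ≤ 17.
Taking 4 copies of 17 and 2 copies of 18 gives exactly 104, so 17 is attained.

17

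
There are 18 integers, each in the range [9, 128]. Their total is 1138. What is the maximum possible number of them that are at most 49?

Each value at 49 or below falls at least 128 − 49 = 79 short of the ceiling 128.
The ceiling total is 18 × 128 = 2304, and we need 1138, so at most ⌊(2304 − 1138)/79⌋ = 14 can be that low.
k = 14 is achieved by 14 values at 49 and 4 at 128, total 1198; lower one of the 128's by 60 (still > 49) to reach 1138.

14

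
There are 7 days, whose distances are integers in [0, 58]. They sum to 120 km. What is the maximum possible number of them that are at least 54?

2

With k values at 54 or above and the rest at least 0, the sum is at least 0 + 54k.
Since the sum is 120, we need 54k ≤ 120, i.e. k ≤ 2.
k = 2 is achieved by 2 values at 54 and 5 at 0, total 108; add 12 to one value (staying below 54) to reach 120.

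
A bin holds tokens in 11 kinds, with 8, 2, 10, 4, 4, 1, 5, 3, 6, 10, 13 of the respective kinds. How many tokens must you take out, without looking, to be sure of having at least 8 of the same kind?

In the worst case you take as many as possible of each kind without reaching 8: 7 + 2 + 7 + 4 + 4 + 1 + 5 + 3 + 6 + 7 + 7 = 53.
The next one must give 8 of some kind, so 53 + 1 = 54.

54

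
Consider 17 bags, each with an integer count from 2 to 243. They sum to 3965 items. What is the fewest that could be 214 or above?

Suppose at most 17 − j of them reach 214; then j values are ≤ 213 and the rest ≤ 243.
The total is then ≤ 213·j + 243·(17 − j) = 4131 − 30j. For this to be ≥ 3965 we need j ≤ 5, so at least 17 − 5 = 12 must reach 214.
Exactly 12 works: 12 values at 243 and 5 at 213 total 3981; lower one of the high values by 16 (still ≥ 214) to hit 3965.

12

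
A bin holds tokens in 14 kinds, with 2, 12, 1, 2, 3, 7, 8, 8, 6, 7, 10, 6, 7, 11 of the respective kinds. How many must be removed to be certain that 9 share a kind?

82

In the worst case you take as many as possible of each kind without reaching 9: 2 + 8 + 1 + 2 + 3 + 7 + 8 + 8 + 6 + 7 + 8 + 6 + 7 + 8 = 81.
The next one must give 9 of some kind, so 81 + 1 = 82.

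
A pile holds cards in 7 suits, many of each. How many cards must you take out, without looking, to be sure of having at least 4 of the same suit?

22

You could draw 3 of every suit without reaching 4 of any — 21 in all.
One more forces 4 of some suit, so 21 + 1 = 22.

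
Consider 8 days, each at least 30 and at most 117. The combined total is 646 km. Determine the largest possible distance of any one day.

117

To make one day as large as possible, make the other 7 as small as possible.
The other 7 contribute at least 7 × 30 = 210, leaving at most 646 − 210 = 436.
But each day is capped at 117, so the maximum is 117.
Achievable: one at 117 and the other 7 totalling 529, which fits since 7 × 30 ≤ 529 ≤ 7 × 117.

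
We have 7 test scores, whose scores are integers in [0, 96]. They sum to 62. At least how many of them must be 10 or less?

If only k of them are at most 10, the other 7 − k are at least 11, so the total is at least (7 − k)·11 + k·0.
This is ≤ 62, so (7 − k)·11 + 0k ≤ 62, which gives k ≥ 2.
Exactly 2 works: 2 values at 0 and 5 at 11 total 55; raise one of the low values by 7 (still ≤ 10) to hit 62.

2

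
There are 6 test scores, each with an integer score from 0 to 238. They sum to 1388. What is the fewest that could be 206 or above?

5

Each value short of 206 is at most 205, costing at least 238 − 205 = 33 against the maximum total of 1428.
We can afford to lose at most 1428 − 1388 = 40, so at most ⌊40/33⌋ = 1 fall short, and at least 5 are ≥ 206.
Exactly 5 works: 5 values at 238 and 1 at 205 total 1395; lower one of the high values by 7 (still ≥ 206) to hit 1388.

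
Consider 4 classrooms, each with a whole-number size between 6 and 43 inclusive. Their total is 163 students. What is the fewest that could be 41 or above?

1

Suppose at most 4 − j of them reach 41; then j values are ≤ 40 and the rest ≤ 43.
The total is then ≤ 40·j + 43·(4 − j) = 172 − 3j. For this to be ≥ 163 we need j ≤ 3, so at least 4 − 3 = 1 must reach 41.
Exactly 1 works: 1 value at 43 and 3 at 40 total 163.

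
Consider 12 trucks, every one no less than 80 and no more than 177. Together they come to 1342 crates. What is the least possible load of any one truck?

To make one truck as small as possible, make the other 11 as large as possible.
The other 11 can take up 11 × 177 = 1947 ≥ 1342 − 80, so one truck can sit at its floor of 80.
Achievable: one at 80 and the other 11 totalling 1262, which fits since 11 × 80 ≤ 1262 ≤ 11 × 177.

80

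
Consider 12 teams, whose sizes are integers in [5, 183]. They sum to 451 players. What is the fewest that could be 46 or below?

3

Each value above 46 is at least 47, contributing at least 47 − 5 = 42 above the floor 5.
The sum exceeds the floor total 60 by 391, so at most ⌊391/42⌋ = 9 exceed 46, and at least 3 are ≤ 46.
Exactly 3 works: 3 values at 5 and 9 at 47 total 438; raise one of the low values by 13 (still ≤ 46) to hit 451.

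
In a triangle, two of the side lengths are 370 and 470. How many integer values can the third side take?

The triangle inequality gives |370 − 470| < c < 370 + 470, i.e. 100 < c < 840.
So c can be any integer from 101 to 839: 739 values.

739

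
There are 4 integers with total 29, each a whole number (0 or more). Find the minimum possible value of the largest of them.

The average is 29/4 > 7, so not all 4 can be 7 or less; the largest is ≥ 8.
Achievable: 1 of them at 8 and 3 at 7 total 29.

8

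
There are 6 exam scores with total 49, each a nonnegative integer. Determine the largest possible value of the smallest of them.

8

If every one of the 6 were at least 9, the total would be at least 6 × 9 = 54 > 49.
Achievable: 5 of them at 8 and 1 at 9 total 49.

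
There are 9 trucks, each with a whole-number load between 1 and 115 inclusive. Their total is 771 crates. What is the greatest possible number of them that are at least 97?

7

With k values at 97 or above and the rest at least 1, the sum is at least 9 + 96k.
Since the sum is 771, we need 96k ≤ 762, i.e. k ≤ 7.
k = 7 is achieved by 7 values at 97 and 2 at 1, total 681; add 90 to one value (staying below 97) to reach 771.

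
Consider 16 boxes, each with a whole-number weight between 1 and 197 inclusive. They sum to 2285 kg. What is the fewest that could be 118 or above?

If only k of them are at least 118, the other 16 − k are at most 117, so the total is at most k·197 + (16 − k)·117.
This must reach 2285, so k·197 + (16 − k)·117 ≥ 2285, giving k ≥ 6.
Exactly 6 works: 6 values at 197 and 10 at 117 total 2352; lower one of the high values by 67 (still ≥ 118) to hit 2285.

6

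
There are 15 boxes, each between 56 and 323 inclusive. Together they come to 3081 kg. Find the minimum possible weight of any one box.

56

Minimizing one value means maximizing the remaining 14.
The other 14 can take up 14 × 323 = 4522 ≥ 3081 − 56, so one box can sit at its floor of 56.
Achievable: one at 56 and the other 14 totalling 3025, which fits since 14 × 56 ≤ 3025 ≤ 14 × 323.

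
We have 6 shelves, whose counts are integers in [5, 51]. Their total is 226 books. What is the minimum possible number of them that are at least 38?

1

If only k of them are at least 38, the other 6 − k are at most 37, so the total is at most k·51 + (6 − k)·37.
This must reach 226, so k·51 + (6 − k)·37 ≥ 226, giving k ≥ 1.
Exactly 1 works: 1 value at 51 and 5 at 37 total 236; lower one of the high values by 10 (still ≥ 38) to hit 226.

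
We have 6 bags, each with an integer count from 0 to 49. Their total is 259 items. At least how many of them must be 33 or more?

If only k of them are at least 33, the other 6 − k are at most 32, so the total is at most k·49 + (6 − k)·32.
This must reach 259, so k·49 + (6 − k)·32 ≥ 259, giving k ≥ 4.
Exactly 4 works: 4 values at 49 and 2 at 32 total 260; lower one of the high values by 1 (still ≥ 33) to hit 259.

4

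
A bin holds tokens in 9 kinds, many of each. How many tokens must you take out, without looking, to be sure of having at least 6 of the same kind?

46

You could draw 5 of every kind without reaching 6 of any — 45 in all.
One more forces 6 of some kind, so 45 + 1 = 46.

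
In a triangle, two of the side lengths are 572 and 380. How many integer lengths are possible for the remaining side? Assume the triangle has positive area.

759

The triangle inequality gives |572 − 380| < c < 572 + 380, i.e. 192 < c < 952.
So c can be any integer from 193 to 951: 759 values.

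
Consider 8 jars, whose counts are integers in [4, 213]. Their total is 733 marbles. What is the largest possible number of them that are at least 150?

4

Suppose k of them are at least 150. Those contribute at least 150 each and the other 8 − k at least 4 each.
So the total is at least 150k + 4(8 − k) = 32 + 146k. This must be ≤ 733, giving k ≤ 4.
k = 4 is achieved by 4 values at 150 and 4 at 4, total 616; add 117 to one value (staying below 150) to reach 733.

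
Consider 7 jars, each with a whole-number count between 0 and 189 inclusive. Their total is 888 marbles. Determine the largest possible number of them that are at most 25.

Each value at 25 or below falls at least 189 − 25 = 164 short of the ceiling 189.
The ceiling total is 7 × 189 = 1323, and we need 888, so at most ⌊(1323 − 888)/164⌋ = 2 can be that low.
k = 2 is achieved by 2 values at 25 and 5 at 189, total 995; lower one of the 189's by 107 (still > 25) to reach 888.

2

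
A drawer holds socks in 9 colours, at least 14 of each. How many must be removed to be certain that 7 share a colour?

55

In the worst case you draw 6 of each of the 9 colours: 9 × 6 = 54.
One more forces 7 of some colour, so 54 + 1 = 55.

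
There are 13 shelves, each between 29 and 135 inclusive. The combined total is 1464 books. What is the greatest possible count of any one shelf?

To make one shelf as large as possible, make the other 12 as small as possible.
The other 12 contribute at least 12 × 29 = 348, leaving at most 1464 − 348 = 1116.
But each shelf is capped at 135, so the maximum is 135.
Achievable: one at 135 and the other 12 totalling 1329, which fits since 12 × 29 ≤ 1329 ≤ 12 × 135.

135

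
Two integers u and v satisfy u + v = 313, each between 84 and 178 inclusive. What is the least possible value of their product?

24030

For a fixed sum, uv is smallest when u and v are as far apart as possible.
At the endpoint u = 135, v = 313 − 135 = 178, so uv = 135 × 178 = 24030.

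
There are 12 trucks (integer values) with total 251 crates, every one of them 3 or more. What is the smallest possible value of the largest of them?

Some value must be at least ⌈251/12⌉ = 21, since 12 × 20 = 240 < 251.
Taking 1 copy of 20 and 11 copies of 21 gives exactly 251, so 21 is attained.

21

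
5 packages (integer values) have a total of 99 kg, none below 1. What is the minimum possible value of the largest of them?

The average is 99/5 > 19, so not all 5 can be 19 or less; the largest is ≥ 20.
Equality holds with 4 values of 20 and 1 value of 19.

20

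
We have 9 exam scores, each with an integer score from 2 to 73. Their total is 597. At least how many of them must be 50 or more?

If only k of them are at least 50, the other 9 − k are at most 49, so the total is at most k·73 + (9 − k)·49.
This must reach 597, so k·73 + (9 − k)·49 ≥ 597, giving k ≥ 7.
Exactly 7 works: 7 values at 73 and 2 at 49 total 609; lower one of the high values by 12 (still ≥ 50) to hit 597.

7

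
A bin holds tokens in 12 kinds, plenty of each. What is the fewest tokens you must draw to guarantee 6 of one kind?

61

In the worst case you draw 5 of each of the 12 kinds: 12 × 5 = 60.
One more forces 6 of some kind, so 60 + 1 = 61.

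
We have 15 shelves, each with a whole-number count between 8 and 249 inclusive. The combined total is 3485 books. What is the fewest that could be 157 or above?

If only k of them are at least 157, the other 15 − k are at most 156, so the total is at most k·249 + (15 − k)·156.
This must reach 3485, so k·249 + (15 − k)·156 ≥ 3485, giving k ≥ 13.
Exactly 13 works: 13 values at 249 and 2 at 156 total 3549; lower one of the high values by 64 (still ≥ 157) to hit 3485.

13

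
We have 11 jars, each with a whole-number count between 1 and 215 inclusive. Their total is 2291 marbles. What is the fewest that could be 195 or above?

8

If only k of them are at least 195, the other 11 − k are at most 194, so the total is at most k·215 + (11 − k)·194.
This must reach 2291, so k·215 + (11 − k)·194 ≥ 2291, giving k ≥ 8.
Exactly 8 works: 8 values at 215 and 3 at 194 total 2302; lower one of the high values by 11 (still ≥ 195) to hit 2291.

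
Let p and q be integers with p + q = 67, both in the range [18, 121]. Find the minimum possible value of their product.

For a fixed sum, pq is smallest when p and q are as far apart as possible.
The extreme feasible split is p = 18, q = 49, giving pq = 882.

882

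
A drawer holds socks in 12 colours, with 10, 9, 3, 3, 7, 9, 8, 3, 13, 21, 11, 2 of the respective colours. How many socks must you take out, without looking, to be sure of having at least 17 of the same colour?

In the worst case you take as many as possible of each colour without reaching 17: 10 + 9 + 3 + 3 + 7 + 9 + 8 + 3 + 13 + 16 + 11 + 2 = 94.
The next one must give 17 of some colour, so 94 + 1 = 95.

95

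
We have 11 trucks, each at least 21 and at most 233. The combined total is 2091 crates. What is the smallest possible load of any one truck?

21

Minimizing one value means maximizing the remaining 10.
The other 10 can take up 10 × 233 = 2330 ≥ 2091 − 21, so one truck can sit at its floor of 21.
Achievable: one at 21 and the other 10 totalling 2070, which fits since 10 × 21 ≤ 2070 ≤ 10 × 233.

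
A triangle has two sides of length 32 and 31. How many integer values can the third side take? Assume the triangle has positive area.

The triangle inequality gives |32 − 31| < c < 32 + 31, i.e. 1 < c < 63.
So c can be any integer from 2 to 62: 61 values.

61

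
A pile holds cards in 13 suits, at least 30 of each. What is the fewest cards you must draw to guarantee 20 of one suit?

You could draw 19 of every suit without reaching 20 of any — 247 in all.
One more forces 20 of some suit, so 247 + 1 = 248.

248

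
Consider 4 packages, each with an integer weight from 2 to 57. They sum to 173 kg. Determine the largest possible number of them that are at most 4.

Suppose k of them are at most 4. Those contribute at most 4 each and the rest at most 57 each.
So the total is at most 4k + 57(4 − k) = 228 − 53k. This must still be ≥ 173, so k ≤ 1.
k = 1 is achieved by 1 value at 4 and 3 at 57, total 175; lower one of the 57's by 2 (still > 4) to reach 173.

1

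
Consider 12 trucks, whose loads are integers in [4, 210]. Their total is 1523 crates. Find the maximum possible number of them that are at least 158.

Suppose k of them are at least 158. Those contribute at least 158 each and the other 12 − k at least 4 each.
So the total is at least 158k + 4(12 − k) = 48 + 154k. This must be ≤ 1523, giving k ≤ 9.
k = 9 is achieved by 9 values at 158 and 3 at 4, total 1434; add 89 to one value (staying below 158) to reach 1523.

9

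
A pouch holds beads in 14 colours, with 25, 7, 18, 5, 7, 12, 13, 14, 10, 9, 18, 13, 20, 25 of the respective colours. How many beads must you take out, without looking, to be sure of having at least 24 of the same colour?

In the worst case you take as many as possible of each colour without reaching 24: 23 + 7 + 18 + 5 + 7 + 12 + 13 + 14 + 10 + 9 + 18 + 13 + 20 + 23 = 192.
The next one must give 24 of some colour, so 192 + 1 = 193.

193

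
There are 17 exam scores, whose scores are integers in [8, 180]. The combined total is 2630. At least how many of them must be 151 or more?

If only k of them are at least 151, the other 17 − k are at most 150, so the total is at most k·180 + (17 − k)·150.
This must reach 2630, so k·180 + (17 − k)·150 ≥ 2630, giving k ≥ 3.
Exactly 3 works: 3 values at 180 and 14 at 150 total 2640; lower one of the high values by 10 (still ≥ 151) to hit 2630.

3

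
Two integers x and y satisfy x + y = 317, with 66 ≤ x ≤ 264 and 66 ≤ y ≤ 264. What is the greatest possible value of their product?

25122

xy = x(317 − x) is maximized when x is as near 317/2 as the bounds allow.
Taking x = 158 and y = 159 (both in [66, 264]) gives xy = 25122.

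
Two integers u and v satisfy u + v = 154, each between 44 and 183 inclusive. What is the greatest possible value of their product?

5929

For a fixed sum, the product uv is largest when u and v are as close as possible.
Taking u = 77 and v = 77 (both in [44, 183]) gives uv = 5929.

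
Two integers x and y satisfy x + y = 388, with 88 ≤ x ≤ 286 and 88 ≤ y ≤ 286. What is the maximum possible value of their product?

xy = x(388 − x) is maximized when x is as near 388/2 as the bounds allow.
Taking x = 194 and y = 194 (both in [88, 286]) gives xy = 37636.

37636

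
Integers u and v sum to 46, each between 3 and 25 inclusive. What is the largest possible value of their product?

For a fixed sum, the product uv is largest when u and v are as close as possible.
Taking u = 23 and v = 23 (both in [3, 25]) gives uv = 529.

529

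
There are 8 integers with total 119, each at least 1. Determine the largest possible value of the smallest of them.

14

The average is 119/8 < 15, so some value is ≤ 14.
Equality holds with 1 value of 14 and 7 values of 15.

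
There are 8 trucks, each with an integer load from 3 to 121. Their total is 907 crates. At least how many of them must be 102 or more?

If only k of them are at least 102, the other 8 − k are at most 101, so the total is at most k·121 + (8 − k)·101.
This must reach 907, so k·121 + (8 − k)·101 ≥ 907, giving k ≥ 5.
Exactly 5 works: 5 values at 121 and 3 at 101 total 908; lower one of the high values by 1 (still ≥ 102) to hit 907.

5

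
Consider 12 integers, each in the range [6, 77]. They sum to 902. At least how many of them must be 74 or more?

7

Each value short of 74 is at most 73, costing at least 77 − 73 = 4 against the maximum total of 924.
We can afford to lose at most 924 − 902 = 22, so at most ⌊22/4⌋ = 5 fall short, and at least 7 are ≥ 74.
Exactly 7 works: 7 values at 77 and 5 at 73 total 904; lower one of the high values by 2 (still ≥ 74) to hit 902.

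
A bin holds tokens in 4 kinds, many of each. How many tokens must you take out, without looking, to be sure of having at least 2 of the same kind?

You could draw 1 of every kind without reaching 2 of any — 4 in all.
One more forces 2 of some kind, so 4 + 1 = 5.

5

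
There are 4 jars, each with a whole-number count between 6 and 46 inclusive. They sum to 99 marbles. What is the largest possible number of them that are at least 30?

3

Suppose k of them are at least 30. Those contribute at least 30 each and the other 4 − k at least 6 each.
So the total is at least 30k + 6(4 − k) = 24 + 24k. This must be ≤ 99, giving k ≤ 3.
k = 3 is achieved by 3 values at 30 and 1 at 6, total 96; add 3 to one value (staying below 30) to reach 99.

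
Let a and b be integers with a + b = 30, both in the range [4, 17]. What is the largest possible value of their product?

225

ab = a(30 − a) is maximized when a is as near 30/2 as the bounds allow.
Taking a = 15 and b = 15 (both in [4, 17]) gives ab = 225.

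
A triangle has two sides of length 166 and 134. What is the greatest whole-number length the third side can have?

The third side must be less than 166 + 134 = 300.
The largest integer below 300 is 299.

299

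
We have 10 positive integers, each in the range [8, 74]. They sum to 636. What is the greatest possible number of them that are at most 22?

2

Each value at 22 or below falls at least 74 − 22 = 52 short of the ceiling 74.
The ceiling total is 10 × 74 = 740, and we need 636, so at most ⌊(740 − 636)/52⌋ = 2 can be that low.
k = 2 is achieved by 2 values at 22 and 8 at 74, total 636.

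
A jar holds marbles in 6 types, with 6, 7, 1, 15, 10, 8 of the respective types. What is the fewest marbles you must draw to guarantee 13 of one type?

In the worst case you take as many as possible of each type without reaching 13: 6 + 7 + 1 + 12 + 10 + 8 = 44.
The next one must give 13 of some type, so 44 + 1 = 45.

45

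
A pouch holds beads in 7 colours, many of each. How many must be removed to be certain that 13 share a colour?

You could draw 12 of every colour without reaching 13 of any — 84 in all.
One more forces 13 of some colour, so 84 + 1 = 85.

85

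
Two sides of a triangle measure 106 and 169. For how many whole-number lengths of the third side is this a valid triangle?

211

The triangle inequality gives |106 − 169| < c < 106 + 169, i.e. 63 < c < 275.
So c can be any integer from 64 to 274: 211 values.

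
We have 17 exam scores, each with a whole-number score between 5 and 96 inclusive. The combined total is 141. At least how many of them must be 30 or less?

15

Let j be the number exceeding 30. Then the total is ≥ 31·j + 5·(17 − j) = 85 + 26j.
So 26j ≤ 56 and j ≤ 2; hence at least 17 − 2 = 15 are ≤ 30.
Exactly 15 works: 15 values at 5 and 2 at 31 total 137; raise one of the low values by 4 (still ≤ 30) to hit 141.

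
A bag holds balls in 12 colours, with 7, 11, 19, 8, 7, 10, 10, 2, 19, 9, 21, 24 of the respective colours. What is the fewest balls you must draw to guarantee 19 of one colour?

In the worst case you take as many as possible of each colour without reaching 19: 7 + 11 + 18 + 8 + 7 + 10 + 10 + 2 + 18 + 9 + 18 + 18 = 136.
The next one must give 19 of some colour, so 136 + 1 = 137.

137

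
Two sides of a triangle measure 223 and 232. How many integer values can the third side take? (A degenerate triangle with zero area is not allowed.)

445

The triangle inequality gives |223 − 232| < c < 223 + 232, i.e. 9 < c < 455.
So c can be any integer from 10 to 454: 445 values.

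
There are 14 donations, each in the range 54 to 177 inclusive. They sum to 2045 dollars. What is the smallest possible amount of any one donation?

54

To make one donation as small as possible, make the other 13 as large as possible.
The other 13 can take up 13 × 177 = 2301 ≥ 2045 − 54, so one donation can sit at its floor of 54.
Achievable: one at 54 and the other 13 totalling 1991, which fits since 13 × 54 ≤ 1991 ≤ 13 × 177.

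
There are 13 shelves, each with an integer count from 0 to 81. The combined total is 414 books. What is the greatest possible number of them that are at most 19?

Each value at 19 or below falls at least 81 − 19 = 62 short of the ceiling 81.
The ceiling total is 13 × 81 = 1053, and we need 414, so at most ⌊(1053 − 414)/62⌋ = 10 can be that low.
k = 10 is achieved by 10 values at 19 and 3 at 81, total 433; lower one of the 81's by 19 (still > 19) to reach 414.

10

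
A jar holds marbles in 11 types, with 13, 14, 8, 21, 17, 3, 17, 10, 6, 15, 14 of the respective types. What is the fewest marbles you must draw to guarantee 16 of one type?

129

In the worst case you take as many as possible of each type without reaching 16: 13 + 14 + 8 + 15 + 15 + 3 + 15 + 10 + 6 + 15 + 14 = 128.
The next one must give 16 of some type, so 128 + 1 = 129.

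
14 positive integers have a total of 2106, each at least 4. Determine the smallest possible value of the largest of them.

151

If every one of the 14 were at most 150, the total would be at most 14 × 150 = 2100 < 2106.
Achievable: 6 of them at 151 and 8 at 150 total 2106.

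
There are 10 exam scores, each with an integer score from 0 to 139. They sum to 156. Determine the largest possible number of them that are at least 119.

1

If k of the values are ≥ 119, the total is ≥ 119k + 0(10 − k).
Setting 119k + 0(10 − k) ≤ 156 gives 119k ≤ 156, so k ≤ 1.
k = 1 is achieved by 1 value at 119 and 9 at 0, total 119; add 37 to one value (staying below 119) to reach 156.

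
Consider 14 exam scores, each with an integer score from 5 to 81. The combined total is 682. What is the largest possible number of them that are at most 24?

7

Suppose k of them are at most 24. Those contribute at most 24 each and the rest at most 81 each.
So the total is at most 24k + 81(14 − k) = 1134 − 57k. This must still be ≥ 682, so k ≤ 7.
k = 7 is achieved by 7 values at 24 and 7 at 81, total 735; lower one of the 81's by 53 (still > 24) to reach 682.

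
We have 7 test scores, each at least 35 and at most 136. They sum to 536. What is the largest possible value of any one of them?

Maximizing one value means minimizing the remaining 6.
The other 6 contribute at least 6 × 35 = 210, leaving at most 536 − 210 = 326.
But each score is capped at 136, so the maximum is 136.
Achievable: one at 136 and the other 6 totalling 400, which fits since 6 × 35 ≤ 400 ≤ 6 × 136.

136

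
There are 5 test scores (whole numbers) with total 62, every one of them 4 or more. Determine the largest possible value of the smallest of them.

12

If every one of the 5 were at least 13, the total would be at least 5 × 13 = 65 > 62.
Taking 3 copies of 12 and 2 copies of 13 gives exactly 62, so 12 is attained.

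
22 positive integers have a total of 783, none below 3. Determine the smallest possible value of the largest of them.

Some value must be at least ⌈783/22⌉ = 36, since 22 × 35 = 770 < 783.
Taking 9 copies of 35 and 13 copies of 36 gives exactly 783, so 36 is attained.

36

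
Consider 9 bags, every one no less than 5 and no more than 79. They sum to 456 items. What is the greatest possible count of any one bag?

79

Maximizing one value means minimizing the remaining 8.
The other 8 contribute at least 8 × 5 = 40, leaving at most 456 − 40 = 416.
But each bag is capped at 79, so the maximum is 79.
Achievable: one at 79 and the other 8 totalling 377, which fits since 8 × 5 ≤ 377 ≤ 8 × 79.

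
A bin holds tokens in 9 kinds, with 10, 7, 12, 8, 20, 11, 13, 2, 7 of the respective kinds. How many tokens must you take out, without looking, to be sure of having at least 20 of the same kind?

90

In the worst case you take as many as possible of each kind without reaching 20: 10 + 7 + 12 + 8 + 19 + 11 + 13 + 2 + 7 = 89.
The next one must give 20 of some kind, so 89 + 1 = 90.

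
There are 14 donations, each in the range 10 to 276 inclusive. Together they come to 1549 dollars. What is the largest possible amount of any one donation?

276

Maximizing one value means minimizing the remaining 13.
The other 13 contribute at least 13 × 10 = 130, leaving at most 1549 − 130 = 1419.
But each donation is capped at 276, so the maximum is 276.
Achievable: one at 276 and the other 13 totalling 1273, which fits since 13 × 10 ≤ 1273 ≤ 13 × 276.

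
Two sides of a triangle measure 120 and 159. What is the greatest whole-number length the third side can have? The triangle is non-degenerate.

278

The third side must be less than 120 + 159 = 279.
The largest integer below 279 is 278.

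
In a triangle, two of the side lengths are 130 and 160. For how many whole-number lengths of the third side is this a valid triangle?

259

The triangle inequality gives |130 − 160| < c < 130 + 160, i.e. 30 < c < 290.
So c can be any integer from 31 to 289: 259 values.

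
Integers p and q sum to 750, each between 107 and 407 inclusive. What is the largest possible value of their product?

pq = p(750 − p) is maximized when p is as near 750/2 as the bounds allow.
Taking p = 375 and q = 375 (both in [107, 407]) gives pq = 140625.

140625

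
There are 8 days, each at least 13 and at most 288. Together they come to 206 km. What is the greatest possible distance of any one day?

Maximizing one value means minimizing the remaining 7.
The other 7 contribute at least 7 × 13 = 91, leaving at most 206 − 91 = 115.
Since 115 ≤ 288, this is achievable: one at 115 and 7 at 13.

115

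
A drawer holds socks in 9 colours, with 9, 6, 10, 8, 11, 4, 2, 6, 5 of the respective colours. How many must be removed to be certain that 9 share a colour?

In the worst case you take as many as possible of each colour without reaching 9: 8 + 6 + 8 + 8 + 8 + 4 + 2 + 6 + 5 = 55.
The next one must give 9 of some colour, so 55 + 1 = 56.

56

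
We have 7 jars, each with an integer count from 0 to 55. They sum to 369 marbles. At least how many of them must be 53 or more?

2

Each value short of 53 is at most 52, costing at least 55 − 52 = 3 against the maximum total of 385.
We can afford to lose at most 385 − 369 = 16, so at most ⌊16/3⌋ = 5 fall short, and at least 2 are ≥ 53.
Exactly 2 works: 2 values at 55 and 5 at 52 total 370; lower one of the high values by 1 (still ≥ 53) to hit 369.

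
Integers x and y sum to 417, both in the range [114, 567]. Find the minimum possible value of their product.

34542

For a fixed sum, xy is smallest when x and y are as far apart as possible.
The extreme feasible split is x = 114, y = 303, giving xy = 34542.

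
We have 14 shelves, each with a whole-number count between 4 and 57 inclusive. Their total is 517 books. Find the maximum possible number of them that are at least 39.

13

With k values at 39 or above and the rest at least 4, the sum is at least 56 + 35k.
Since the sum is 517, we need 35k ≤ 461, i.e. k ≤ 13.
k = 13 is achieved by 13 values at 39 and 1 at 4, total 511; add 6 to one value (staying below 39) to reach 517.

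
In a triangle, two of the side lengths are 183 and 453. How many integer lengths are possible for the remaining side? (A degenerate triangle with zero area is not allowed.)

The triangle inequality gives |183 − 453| < c < 183 + 453, i.e. 270 < c < 636.
So c can be any integer from 271 to 635: 365 values.

365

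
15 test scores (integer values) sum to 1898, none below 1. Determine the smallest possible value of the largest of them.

127

The 15 values sum to 1898, so their maximum is at least ⌈1898/15⌉ = 127.
Equality holds with 8 values of 127 and 7 values of 126.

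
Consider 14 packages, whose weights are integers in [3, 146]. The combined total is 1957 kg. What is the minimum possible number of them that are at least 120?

11

Suppose at most 14 − j of them reach 120; then j values are ≤ 119 and the rest ≤ 146.
The total is then ≤ 119·j + 146·(14 − j) = 2044 − 27j. For this to be ≥ 1957 we need j ≤ 3, so at least 14 − 3 = 11 must reach 120.
Exactly 11 works: 11 values at 146 and 3 at 119 total 1963; lower one of the high values by 6 (still ≥ 120) to hit 1957.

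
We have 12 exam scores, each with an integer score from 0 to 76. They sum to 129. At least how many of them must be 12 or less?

Let j be the number exceeding 12. Then the total is ≥ 13·j + 0·(12 − j) = 0 + 13j.
So 13j ≤ 129 and j ≤ 9; hence at least 12 − 9 = 3 are ≤ 12.
Exactly 3 works: 3 values at 0 and 9 at 13 total 117; raise one of the low values by 12 (still ≤ 12) to hit 129.

3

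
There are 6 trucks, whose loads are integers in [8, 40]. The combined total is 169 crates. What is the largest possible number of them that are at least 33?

With k values at 33 or above and the rest at least 8, the sum is at least 48 + 25k.
Since the sum is 169, we need 25k ≤ 121, i.e. k ≤ 4.
k = 4 is achieved by 4 values at 33 and 2 at 8, total 148; add 21 to one value (staying below 33) to reach 169.

4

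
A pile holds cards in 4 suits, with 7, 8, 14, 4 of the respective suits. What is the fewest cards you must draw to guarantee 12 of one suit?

In the worst case you take as many as possible of each suit without reaching 12: 7 + 8 + 11 + 4 = 30.
The next one must give 12 of some suit, so 30 + 1 = 31.

31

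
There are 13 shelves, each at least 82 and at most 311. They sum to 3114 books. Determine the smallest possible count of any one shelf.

Minimizing one value means maximizing the remaining 12.
The other 12 can take up 12 × 311 = 3732 ≥ 3114 − 82, so one shelf can sit at its floor of 82.
Achievable: one at 82 and the other 12 totalling 3032, which fits since 12 × 82 ≤ 3032 ≤ 12 × 311.

82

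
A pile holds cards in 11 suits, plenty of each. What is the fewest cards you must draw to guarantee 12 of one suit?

122

You could draw 11 of every suit without reaching 12 of any — 121 in all.
One more forces 12 of some suit, so 121 + 1 = 122.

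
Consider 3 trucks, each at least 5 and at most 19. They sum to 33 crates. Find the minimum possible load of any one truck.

Minimizing one value means maximizing the remaining 2.
The other 2 can take up 2 × 19 = 38 ≥ 33 − 5, so one truck can sit at its floor of 5.
Achievable: one at 5 and the other 2 totalling 28, which fits since 2 × 5 ≤ 28 ≤ 2 × 19.

5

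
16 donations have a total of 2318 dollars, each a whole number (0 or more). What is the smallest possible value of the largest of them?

The 16 values sum to 2318, so their maximum is at least ⌈2318/16⌉ = 145.
Taking 2 copies of 144 and 14 copies of 145 gives exactly 2318, so 145 is attained.

145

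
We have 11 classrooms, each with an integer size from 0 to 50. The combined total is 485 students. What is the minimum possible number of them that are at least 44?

2

Each value short of 44 is at most 43, costing at least 50 − 43 = 7 against the maximum total of 550.
We can afford to lose at most 550 − 485 = 65, so at most ⌊65/7⌋ = 9 fall short, and at least 2 are ≥ 44.
Exactly 2 works: 2 values at 50 and 9 at 43 total 487; lower one of the high values by 2 (still ≥ 44) to hit 485.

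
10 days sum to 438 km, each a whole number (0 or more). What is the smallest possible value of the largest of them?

The average is 438/10 > 43, so not all 10 can be 43 or less; the largest is ≥ 44.
Taking 2 copies of 43 and 8 copies of 44 gives exactly 438, so 44 is attained.

44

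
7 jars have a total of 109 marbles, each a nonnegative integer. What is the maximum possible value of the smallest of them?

If every one of the 7 were at least 16, the total would be at least 7 × 16 = 112 > 109.
Taking 3 copies of 15 and 4 copies of 16 gives exactly 109, so 15 is attained.

15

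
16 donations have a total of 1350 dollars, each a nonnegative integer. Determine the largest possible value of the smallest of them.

84

The average is 1350/16 < 85, so some value is ≤ 84.
Equality holds with 10 values of 84 and 6 values of 85.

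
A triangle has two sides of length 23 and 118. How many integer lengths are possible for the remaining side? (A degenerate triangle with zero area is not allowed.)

45

The triangle inequality gives |23 − 118| < c < 23 + 118, i.e. 95 < c < 141.
So c can be any integer from 96 to 140: 45 values.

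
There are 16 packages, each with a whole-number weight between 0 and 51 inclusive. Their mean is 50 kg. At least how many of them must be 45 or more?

14

The total is 16 × 50 = 800.
Each value short of 45 is at most 44, costing at least 51 − 44 = 7 against the maximum total of 816.
We can afford to lose at most 816 − 800 = 16, so at most ⌊16/7⌋ = 2 fall short, and at least 14 are ≥ 45.
Exactly 14 works: 14 values at 51 and 2 at 44 total 802; lower one of the high values by 2 (still ≥ 45) to hit 800.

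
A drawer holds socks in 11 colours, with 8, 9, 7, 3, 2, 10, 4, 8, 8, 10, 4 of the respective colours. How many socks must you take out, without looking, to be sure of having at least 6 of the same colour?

In the worst case you take as many as possible of each colour without reaching 6: 5 + 5 + 5 + 3 + 2 + 5 + 4 + 5 + 5 + 5 + 4 = 48.
The next one must give 6 of some colour, so 48 + 1 = 49.

49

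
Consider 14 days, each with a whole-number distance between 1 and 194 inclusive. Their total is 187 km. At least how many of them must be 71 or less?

12

If only k of them are at most 71, the other 14 − k are at least 72, so the total is at least (14 − k)·72 + k·1.
This is ≤ 187, so (14 − k)·72 + 1k ≤ 187, which gives k ≥ 12.
Exactly 12 works: 12 values at 1 and 2 at 72 total 156; raise one of the low values by 31 (still ≤ 71) to hit 187.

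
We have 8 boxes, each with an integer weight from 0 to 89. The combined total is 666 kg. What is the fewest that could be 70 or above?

6

If only k of them are at least 70, the other 8 − k are at most 69, so the total is at most k·89 + (8 − k)·69.
This must reach 666, so k·89 + (8 − k)·69 ≥ 666, giving k ≥ 6.
Exactly 6 works: 6 values at 89 and 2 at 69 total 672; lower one of the high values by 6 (still ≥ 70) to hit 666.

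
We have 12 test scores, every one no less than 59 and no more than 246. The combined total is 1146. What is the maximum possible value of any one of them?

246

To make one score as large as possible, make the other 11 as small as possible.
The other 11 contribute at least 11 × 59 = 649, leaving at most 1146 − 649 = 497.
But each score is capped at 246, so the maximum is 246.
Achievable: one at 246 and the other 11 totalling 900, which fits since 11 × 59 ≤ 900 ≤ 11 × 246.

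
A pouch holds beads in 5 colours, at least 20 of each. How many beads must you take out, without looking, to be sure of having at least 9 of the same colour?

In the worst case you draw 8 of each of the 5 colours: 5 × 8 = 40.
One more forces 9 of some colour, so 40 + 1 = 41.

41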